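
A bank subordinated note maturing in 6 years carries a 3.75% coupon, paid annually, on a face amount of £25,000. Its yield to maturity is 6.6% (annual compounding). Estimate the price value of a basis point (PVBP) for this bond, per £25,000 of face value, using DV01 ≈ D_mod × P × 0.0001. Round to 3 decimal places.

Periodic yield y = 0.066.
  t   CF        PV=CF/(1+0.066)^t    t·PV
  1       937.50       879.4559       879.4559
  2       937.50       825.0055     1,650.0111
  3       937.50       773.9264     2,321.7792
  4       937.50       726.0098     2,904.0390
  5       937.50       681.0598     3,405.2991
  6    25,937.50    17,676.0363   106,056.2181
  Σ                 21,561.4938   117,216.8024
P = 21,561.4938; D_Mac = 5.43640 yrs; D_mod = 5.09981 yrs.
DV01 ≈ 5.09981 × 21,561.4938 × 0.0001 = 10.995948.

£10.996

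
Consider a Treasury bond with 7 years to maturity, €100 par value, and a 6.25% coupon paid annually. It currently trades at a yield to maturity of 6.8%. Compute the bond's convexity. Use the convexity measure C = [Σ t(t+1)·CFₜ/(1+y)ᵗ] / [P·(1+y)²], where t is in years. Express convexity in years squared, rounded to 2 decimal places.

With y = 0.068:
  t   CF        PV=CF/(1+0.068)^t    t·PV        t(t+1)·PV
  1         6.25         5.8521         5.8521          11.7041
  2         6.25         5.4795        10.9589          32.8767
  3         6.25         5.1306        15.3917          61.5669
  4         6.25         4.8039        19.2156          96.0782
  5         6.25         4.4980        22.4902         134.9413
  6         6.25         4.2117        25.2699         176.8894
  7       106.25        67.0394       469.2759       3,754.2068
  Σ                     97.0151       568.4543       4,268.2636
P = 97.0151.
Convexity = Σ t(t+1)·PV / [P·(1+y)²] = 4,268.2636 / (97.0151 × 1.140624) = 38.57175.

38.57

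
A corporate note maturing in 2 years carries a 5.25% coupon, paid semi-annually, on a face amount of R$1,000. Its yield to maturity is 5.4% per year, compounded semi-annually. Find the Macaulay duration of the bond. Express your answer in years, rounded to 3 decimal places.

Periodic yield y = 0.027. Discount each cash flow and weight by its period:
  t   CF        PV=CF/(1+0.027)^t    t·PV
  1        26.25        25.5599        25.5599
  2        26.25        24.8879        49.7758
  3        26.25        24.2336        72.7008
  4     1,026.25       922.5107     3,690.0427
  Σ                    997.1921     3,838.0792
Price P = Σ PV = 997.1921.
Macaulay duration = Σ(t·PV) / P = 3,838.0792 / 997.1921 = 3.84889 half-year periods.
In years: 3.84889 / 2 = 1.92444 years.

1.924 years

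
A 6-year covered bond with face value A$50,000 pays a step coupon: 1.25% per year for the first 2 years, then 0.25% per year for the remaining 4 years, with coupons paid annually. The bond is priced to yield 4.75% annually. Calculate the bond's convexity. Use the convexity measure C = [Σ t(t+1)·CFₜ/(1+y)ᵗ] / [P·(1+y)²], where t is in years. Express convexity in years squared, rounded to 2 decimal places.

37.10

With y = 0.0475:
  t   CF        PV=CF/(1+0.0475)^t    t·PV        t(t+1)·PV
  1       625.00       596.6587       596.6587       1,193.3174
  2       625.00       569.6026     1,139.2052       3,417.6155
  3       125.00       108.7547       326.2640       1,305.0560
  4       125.00       103.8231       415.2923       2,076.4615
  5       125.00        99.1151       495.5755       2,973.4532
  6    50,125.00    37,942.8716   227,657.2294   1,593,600.6059
  Σ                 39,420.8257   230,630.2251   1,604,566.5096
P = 39,420.8257.
Convexity = Σ t(t+1)·PV / [P·(1+y)²] = 1,604,566.5096 / (39,420.8257 × 1.097256) = 37.09573.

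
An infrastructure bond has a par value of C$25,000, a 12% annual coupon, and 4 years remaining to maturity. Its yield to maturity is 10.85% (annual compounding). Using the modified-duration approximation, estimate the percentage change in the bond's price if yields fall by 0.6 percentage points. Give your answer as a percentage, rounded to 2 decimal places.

+1.85%

Periodic yield y = 0.1085. Modified duration first:
  t   CF        PV=CF/(1+0.1085)^t    t·PV
  1     3,000.00     2,706.3599     2,706.3599
  2     3,000.00     2,441.4614     4,882.9228
  3     3,000.00     2,202.4911     6,607.4733
  4    28,000.00    18,544.5048    74,178.0193
  Σ                 25,894.8173    88,374.7754
P = 25,894.8173; D_Mac = 3.41284 yrs; D_mod = 3.41284/(1+0.1085) = 3.07879 yrs.
ΔP/P ≈ -D_mod · Δy = -3.07879 × (-0.006) = +0.018473 = +1.8473%.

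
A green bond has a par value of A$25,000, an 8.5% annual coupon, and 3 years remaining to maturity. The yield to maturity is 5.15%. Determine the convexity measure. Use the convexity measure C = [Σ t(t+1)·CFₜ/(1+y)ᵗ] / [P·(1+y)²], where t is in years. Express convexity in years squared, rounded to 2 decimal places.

With y = 0.0515:
  t   CF        PV=CF/(1+0.0515)^t    t·PV        t(t+1)·PV
  1     2,125.00     2,020.9225     2,020.9225       4,041.8450
  2     2,125.00     1,921.9425     3,843.8849      11,531.6547
  3    27,125.00    23,331.4600    69,994.3799     279,977.5197
  Σ                 27,274.3249    75,859.1873     295,551.0194
P = 27,274.3249.
Convexity = Σ t(t+1)·PV / [P·(1+y)²] = 295,551.0194 / (27,274.3249 × 1.105652) = 9.80076.

9.80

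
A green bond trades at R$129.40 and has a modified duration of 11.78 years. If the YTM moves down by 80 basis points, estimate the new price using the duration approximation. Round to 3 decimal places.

Duration approximation: ΔP/P ≈ -D_mod · Δy = -11.78 × (-0.008) = +0.094240.
New price ≈ 129.40 × (1 + 0.094240) = 141.594656.

R$141.595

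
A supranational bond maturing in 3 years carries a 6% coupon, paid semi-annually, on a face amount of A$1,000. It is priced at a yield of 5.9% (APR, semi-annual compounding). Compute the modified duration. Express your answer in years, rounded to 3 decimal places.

Periodic yield y = 0.0295. First find Macaulay duration:
  t   CF        PV=CF/(1+0.0295)^t    t·PV
  1        30.00        29.1404        29.1404
  2        30.00        28.3054        56.6107
  3        30.00        27.4943        82.4828
  4        30.00        26.7064       106.8257
  5        30.00        25.9412       129.7058
  6     1,030.00       865.1255     5,190.7531
  Σ                  1,002.7131     5,595.5185
P = 1,002.7131; Macaulay duration = 5,595.5185 / 1,002.7131 = 5.58038 half-year periods = 2.79019 years.
Modified duration = D_Mac / (1 + y) = 2.79019 / 1.0295 = 2.71024 years.

2.710 years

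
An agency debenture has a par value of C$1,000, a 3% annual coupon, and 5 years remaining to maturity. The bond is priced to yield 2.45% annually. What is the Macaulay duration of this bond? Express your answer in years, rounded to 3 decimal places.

Periodic yield y = 0.0245. Discount each cash flow and weight by its year:
  t   CF        PV=CF/(1+0.0245)^t    t·PV
  1        30.00        29.2826        29.2826
  2        30.00        28.5823        57.1646
  3        30.00        27.8988        83.6964
  4        30.00        27.2316       108.9265
  5     1,030.00       912.5936     4,562.9679
  Σ                  1,025.5889     4,842.0379
Price P = Σ PV = 1,025.5889.
Macaulay duration = Σ(t·PV) / P = 4,842.0379 / 1,025.5889 = 4.72123 years.

4.721 years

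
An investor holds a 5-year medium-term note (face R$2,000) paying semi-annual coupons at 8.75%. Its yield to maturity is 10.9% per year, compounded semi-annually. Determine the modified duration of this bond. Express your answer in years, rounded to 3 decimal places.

Periodic yield y = 0.0545. First find Macaulay duration:
  t   CF        PV=CF/(1+0.0545)^t    t·PV
  1        87.50        82.9777        82.9777
  2        87.50        78.6892       157.3783
  3        87.50        74.6222       223.8667
  4        87.50        70.7655       283.0621
  5        87.50        67.1081       335.5406
  6        87.50        63.6398       381.8386
  7        87.50        60.3507       422.4546
  8        87.50        57.2315       457.8523
  9        87.50        54.2736       488.4626
  10    2,087.50     1,227.8933    12,278.9334
  Σ                  1,837.5517    15,112.3669
P = 1,837.5517; Macaulay duration = 15,112.3669 / 1,837.5517 = 8.22419 half-year periods = 4.11209 years.
Modified duration = D_Mac / (1 + y) = 4.11209 / 1.0545 = 3.89957 years.

3.900 years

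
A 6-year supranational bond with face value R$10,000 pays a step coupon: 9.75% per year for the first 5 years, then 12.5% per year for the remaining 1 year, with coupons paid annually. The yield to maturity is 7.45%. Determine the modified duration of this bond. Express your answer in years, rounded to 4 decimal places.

4.5577 years

Periodic yield y = 0.0745. First find Macaulay duration:
  t   CF        PV=CF/(1+0.0745)^t    t·PV
  1       975.00       907.3988       907.3988
  2       975.00       844.4847     1,688.9694
  3       975.00       785.9327     2,357.7981
  4       975.00       731.4404     2,925.7615
  5       975.00       680.7263     3,403.6314
  6    11,250.00     7,309.9432    43,859.6593
  Σ                 11,259.9261    55,143.2185
P = 11,259.9261; Macaulay duration = 55,143.2185 / 11,259.9261 = 4.89730 years.
Modified duration = D_Mac / (1 + y) = 4.89730 / 1.0745 = 4.55775 years.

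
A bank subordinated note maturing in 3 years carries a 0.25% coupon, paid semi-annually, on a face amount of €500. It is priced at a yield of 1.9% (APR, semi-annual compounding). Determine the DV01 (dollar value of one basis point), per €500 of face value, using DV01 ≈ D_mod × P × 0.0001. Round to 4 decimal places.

€0.1410

Periodic yield y = 0.0095.
  t   CF        PV=CF/(1+0.0095)^t    t·PV
  1        0.625         0.6191         0.6191
  2        0.625         0.6133         1.2266
  3        0.625         0.6075         1.8226
  4        0.625         0.6018         2.4072
  5        0.625         0.5961         2.9807
  6      500.625       473.0147     2,838.0879
  Σ                    476.0525     2,847.1441
P = 476.0525; D_Mac = 5.98074 half-year periods = 2.99037 yrs; D_mod = 2.96223 yrs.
DV01 ≈ 2.96223 × 476.0525 × 0.0001 = 0.141018.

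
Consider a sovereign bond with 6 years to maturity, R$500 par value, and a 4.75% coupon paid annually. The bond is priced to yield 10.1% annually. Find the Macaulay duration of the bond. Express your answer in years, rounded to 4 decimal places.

Periodic yield y = 0.101. Discount each cash flow and weight by its year:
  t   CF        PV=CF/(1+0.101)^t    t·PV
  1        23.75        21.5713        21.5713
  2        23.75        19.5925        39.1849
  3        23.75        17.7952        53.3855
  4        23.75        16.1627        64.6509
  5        23.75        14.6800        73.4002
  6       523.75       294.0357     1,764.2144
  Σ                    383.8374     2,016.4071
Price P = Σ PV = 383.8374.
Macaulay duration = Σ(t·PV) / P = 2,016.4071 / 383.8374 = 5.25328 years.

5.2533 years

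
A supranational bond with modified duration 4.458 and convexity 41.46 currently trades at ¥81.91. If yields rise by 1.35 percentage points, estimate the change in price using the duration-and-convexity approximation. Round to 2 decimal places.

-¥4.62

Duration effect: -D_mod·Δy = -4.458 × (+0.0135) = -0.060183
Convexity effect: ½·C·(Δy)² = 0.5 × 41.46 × (0.0135)² = +0.0037780425
ΔP/P ≈ -0.060183 + 0.0037780425 = -0.0564049575
ΔP ≈ 81.91 × (-0.0564049575) = -4.620130068825.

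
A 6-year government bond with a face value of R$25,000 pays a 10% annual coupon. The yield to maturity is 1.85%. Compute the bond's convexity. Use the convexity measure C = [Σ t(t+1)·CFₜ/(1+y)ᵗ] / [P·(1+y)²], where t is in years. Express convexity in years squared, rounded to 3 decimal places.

With y = 0.0185:
  t   CF        PV=CF/(1+0.0185)^t    t·PV        t(t+1)·PV
  1     2,500.00     2,454.5901     2,454.5901       4,909.1802
  2     2,500.00     2,410.0050     4,820.0100      14,460.0299
  3     2,500.00     2,366.2297     7,098.6892      28,394.7569
  4     2,500.00     2,323.2496     9,292.9985      46,464.9925
  5     2,500.00     2,281.0502    11,405.2510      68,431.5058
  6    27,500.00    24,635.7900   147,814.7401   1,034,703.1809
  Σ                 36,470.9147   182,886.2789   1,197,363.6462
P = 36,470.9147.
Convexity = Σ t(t+1)·PV / [P·(1+y)²] = 1,197,363.6462 / (36,470.9147 × 1.037342) = 31.64881.

31.649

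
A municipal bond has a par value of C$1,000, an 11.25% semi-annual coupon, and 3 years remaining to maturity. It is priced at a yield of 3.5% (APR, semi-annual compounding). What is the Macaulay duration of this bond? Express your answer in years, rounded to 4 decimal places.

Periodic yield y = 0.0175. Discount each cash flow and weight by its period:
  t   CF        PV=CF/(1+0.0175)^t    t·PV
  1        56.25        55.2826        55.2826
  2        56.25        54.3317       108.6635
  3        56.25        53.3973       160.1919
  4        56.25        52.4789       209.9157
  5        56.25        51.5763       257.8817
  6     1,056.25       951.8318     5,710.9909
  Σ                  1,218.8987     6,502.9261
Price P = Σ PV = 1,218.8987.
Macaulay duration = Σ(t·PV) / P = 6,502.9261 / 1,218.8987 = 5.33508 half-year periods.
In years: 5.33508 / 2 = 2.66754 years.

2.6675 years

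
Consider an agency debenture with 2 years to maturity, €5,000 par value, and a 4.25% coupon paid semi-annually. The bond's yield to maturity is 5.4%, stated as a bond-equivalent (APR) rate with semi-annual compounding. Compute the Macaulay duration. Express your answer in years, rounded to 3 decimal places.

Periodic yield y = 0.027. Discount each cash flow and weight by its period:
  t   CF        PV=CF/(1+0.027)^t    t·PV
  1       106.25       103.4567       103.4567
  2       106.25       100.7368       201.4736
  3       106.25        98.0884       294.2652
  4     5,106.25     4,590.0805    18,360.3219
  Σ                  4,892.3623    18,959.5173
Price P = Σ PV = 4,892.3623.
Macaulay duration = Σ(t·PV) / P = 18,959.5173 / 4,892.3623 = 3.87533 half-year periods.
In years: 3.87533 / 2 = 1.93766 years.

1.938 years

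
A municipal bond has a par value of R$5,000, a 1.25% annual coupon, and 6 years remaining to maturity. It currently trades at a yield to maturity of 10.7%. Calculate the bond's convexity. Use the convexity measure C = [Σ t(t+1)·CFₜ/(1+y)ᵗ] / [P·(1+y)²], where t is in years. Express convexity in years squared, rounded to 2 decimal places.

32.40

With y = 0.107:
  t   CF        PV=CF/(1+0.107)^t    t·PV        t(t+1)·PV
  1        62.50        56.4589        56.4589         112.9178
  2        62.50        51.0017       102.0034         306.0103
  3        62.50        46.0720       138.2160         552.8641
  4        62.50        41.6188       166.4752         832.3760
  5        62.50        37.5960       187.9801       1,127.8807
  6     5,062.50     2,750.9286    16,505.5713     115,538.9992
  Σ                  2,983.6760    17,156.7050     118,471.0481
P = 2,983.6760.
Convexity = Σ t(t+1)·PV / [P·(1+y)²] = 118,471.0481 / (2,983.6760 × 1.225449) = 32.40152.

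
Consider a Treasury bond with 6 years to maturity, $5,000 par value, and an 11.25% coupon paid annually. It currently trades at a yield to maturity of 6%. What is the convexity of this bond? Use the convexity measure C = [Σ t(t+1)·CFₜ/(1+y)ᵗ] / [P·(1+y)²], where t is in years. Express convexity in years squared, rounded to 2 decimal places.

With y = 0.06:
  t   CF        PV=CF/(1+0.06)^t    t·PV        t(t+1)·PV
  1       562.50       530.6604       530.6604       1,061.3208
  2       562.50       500.6230     1,001.2460       3,003.7380
  3       562.50       472.2858     1,416.8575       5,667.4302
  4       562.50       445.5527     1,782.2107       8,911.0537
  5       562.50       420.3327     2,101.6636      12,609.9817
  6     5,562.50     3,921.3430    23,528.0580     164,696.4063
  Σ                  6,290.7976    30,360.6963     195,949.9305
P = 6,290.7976.
Convexity = Σ t(t+1)·PV / [P·(1+y)²] = 195,949.9305 / (6,290.7976 × 1.123600) = 27.72220.

27.72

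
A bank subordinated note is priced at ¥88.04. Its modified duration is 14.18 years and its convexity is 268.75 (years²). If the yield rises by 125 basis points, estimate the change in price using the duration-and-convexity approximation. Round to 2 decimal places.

Duration effect: -D_mod·Δy = -14.18 × (+0.0125) = -0.177250
Convexity effect: ½·C·(Δy)² = 0.5 × 268.75 × (0.0125)² = +0.02099609375
ΔP/P ≈ -0.177250 + 0.02099609375 = -0.15625390625
ΔP ≈ 88.04 × (-0.15625390625) = -13.75659390625.

-¥13.76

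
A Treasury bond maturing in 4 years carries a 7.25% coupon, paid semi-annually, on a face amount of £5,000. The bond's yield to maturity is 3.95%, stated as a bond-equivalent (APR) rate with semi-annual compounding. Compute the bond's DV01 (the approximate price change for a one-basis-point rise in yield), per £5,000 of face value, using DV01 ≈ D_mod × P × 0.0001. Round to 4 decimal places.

Periodic yield y = 0.01975.
  t   CF        PV=CF/(1+0.01975)^t    t·PV
  1       181.25       177.7396       177.7396
  2       181.25       174.2973       348.5945
  3       181.25       170.9216       512.7647
  4       181.25       167.6112       670.4450
  5       181.25       164.3650       821.8252
  6       181.25       161.1817       967.0902
  7       181.25       158.0600     1,106.4201
  8     5,181.25     4,430.8274    35,446.6195
  Σ                  5,605.0039    40,051.4988
P = 5,605.0039; D_Mac = 7.14567 half-year periods = 3.57283 yrs; D_mod = 3.50364 yrs.
DV01 ≈ 3.50364 × 5,605.0039 × 0.0001 = 1.963790.

£1.9638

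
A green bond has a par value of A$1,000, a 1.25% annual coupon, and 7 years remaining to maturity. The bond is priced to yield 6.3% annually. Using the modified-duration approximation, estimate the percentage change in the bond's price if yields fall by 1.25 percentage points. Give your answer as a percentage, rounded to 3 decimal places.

+7.866%

Periodic yield y = 0.063. Modified duration first:
  t   CF        PV=CF/(1+0.063)^t    t·PV
  1        12.50        11.7592        11.7592
  2        12.50        11.0623        22.1245
  3        12.50        10.4066        31.2199
  4        12.50         9.7899        39.1595
  5        12.50         9.2097        46.0483
  6        12.50         8.6638        51.9830
  7     1,012.50       660.1797     4,621.2581
  Σ                    721.0711     4,823.5525
P = 721.0711; D_Mac = 6.68943 yrs; D_mod = 6.68943/(1+0.063) = 6.29297 yrs.
ΔP/P ≈ -D_mod · Δy = -6.29297 × (-0.0125) = +0.078662 = +7.8662%.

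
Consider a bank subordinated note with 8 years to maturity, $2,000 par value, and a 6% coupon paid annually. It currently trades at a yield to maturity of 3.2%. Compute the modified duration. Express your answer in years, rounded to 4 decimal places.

6.5106 years

Periodic yield y = 0.032. First find Macaulay duration:
  t   CF        PV=CF/(1+0.032)^t    t·PV
  1       120.00       116.2791       116.2791
  2       120.00       112.6735       225.3470
  3       120.00       109.1798       327.5393
  4       120.00       105.7943       423.1774
  5       120.00       102.5139       512.5695
  6       120.00        99.3352       596.0111
  7       120.00        96.2550       673.7851
  8     2,120.00     1,647.7764    13,182.2113
  Σ                  2,389.8072    16,056.9198
P = 2,389.8072; Macaulay duration = 16,056.9198 / 2,389.8072 = 6.71892 years.
Modified duration = D_Mac / (1 + y) = 6.71892 / 1.032 = 6.51058 years.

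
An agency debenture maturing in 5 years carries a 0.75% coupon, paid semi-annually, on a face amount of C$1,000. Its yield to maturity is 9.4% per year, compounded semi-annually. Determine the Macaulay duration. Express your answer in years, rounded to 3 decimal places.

4.892 years

Periodic yield y = 0.047. Discount each cash flow and weight by its period:
  t   CF        PV=CF/(1+0.047)^t    t·PV
  1         3.75         3.5817         3.5817
  2         3.75         3.4209         6.8418
  3         3.75         3.2673         9.8019
  4         3.75         3.1206        12.4826
  5         3.75         2.9806        14.9028
  6         3.75         2.8468        17.0806
  7         3.75         2.7190        19.0328
  8         3.75         2.5969        20.7753
  9         3.75         2.4803        22.3231
  10    1,003.75       634.1014     6,341.0144
  Σ                    661.1155     6,467.8369
Price P = Σ PV = 661.1155.
Macaulay duration = Σ(t·PV) / P = 6,467.8369 / 661.1155 = 9.78322 half-year periods.
In years: 9.78322 / 2 = 4.89161 years.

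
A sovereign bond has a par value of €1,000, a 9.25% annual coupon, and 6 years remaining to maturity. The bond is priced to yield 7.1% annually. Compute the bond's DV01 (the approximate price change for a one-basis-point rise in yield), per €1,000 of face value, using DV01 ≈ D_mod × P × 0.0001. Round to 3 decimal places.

Periodic yield y = 0.071.
  t   CF        PV=CF/(1+0.071)^t    t·PV
  1        92.50        86.3679        86.3679
  2        92.50        80.6423       161.2846
  3        92.50        75.2962       225.8887
  4        92.50        70.3046       281.2185
  5        92.50        65.6439       328.2195
  6     1,092.50       723.9101     4,343.4604
  Σ                  1,102.1650     5,426.4396
P = 1,102.1650; D_Mac = 4.92344 yrs; D_mod = 4.59705 yrs.
DV01 ≈ 4.59705 × 1,102.1650 × 0.0001 = 0.506670.

€0.507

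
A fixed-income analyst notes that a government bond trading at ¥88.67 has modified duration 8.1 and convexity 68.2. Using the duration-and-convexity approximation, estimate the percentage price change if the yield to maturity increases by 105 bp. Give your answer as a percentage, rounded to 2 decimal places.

Duration effect: -D_mod·Δy = -8.1 × (+0.0105) = -0.085050
Convexity effect: ½·C·(Δy)² = 0.5 × 68.2 × (0.0105)² = +0.003759525
ΔP/P ≈ -0.085050 + 0.003759525 = -0.081290475
= -8.1290475%.

-8.13%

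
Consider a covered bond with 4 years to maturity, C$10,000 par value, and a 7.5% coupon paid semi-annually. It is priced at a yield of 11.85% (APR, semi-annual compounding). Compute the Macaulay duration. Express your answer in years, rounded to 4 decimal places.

3.4866 years

Periodic yield y = 0.05925. Discount each cash flow and weight by its period:
  t   CF        PV=CF/(1+0.05925)^t    t·PV
  1       375.00       354.0241       354.0241
  2       375.00       334.2215       668.4429
  3       375.00       315.5265       946.5795
  4       375.00       297.8773     1,191.5091
  5       375.00       281.2153     1,406.0764
  6       375.00       265.4853     1,592.9116
  7       375.00       250.6351     1,754.4460
  8    10,375.00     6,546.3666    52,370.9330
  Σ                  8,645.3516    60,284.9226
Price P = Σ PV = 8,645.3516.
Macaulay duration = Σ(t·PV) / P = 60,284.9226 / 8,645.3516 = 6.97310 half-year periods.
In years: 6.97310 / 2 = 3.48655 years.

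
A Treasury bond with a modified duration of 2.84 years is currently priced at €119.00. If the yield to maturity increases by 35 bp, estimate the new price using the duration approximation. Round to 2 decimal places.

€117.82

Duration approximation: ΔP/P ≈ -D_mod · Δy = -2.84 × (+0.0035) = -0.009940.
New price ≈ 119.00 × (1 - 0.009940) = 117.81714.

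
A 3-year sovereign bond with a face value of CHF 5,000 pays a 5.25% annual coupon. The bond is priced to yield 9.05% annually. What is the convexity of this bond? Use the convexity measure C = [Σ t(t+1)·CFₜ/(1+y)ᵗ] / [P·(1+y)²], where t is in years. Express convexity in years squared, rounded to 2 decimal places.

9.40

With y = 0.0905:
  t   CF        PV=CF/(1+0.0905)^t    t·PV        t(t+1)·PV
  1       262.50       240.7153       240.7153         481.4305
  2       262.50       220.7384       441.4769       1,324.4306
  3     5,262.50     4,058.0286    12,174.0857      48,696.3427
  Σ                  4,519.4823    12,856.2778      50,502.2039
P = 4,519.4823.
Convexity = Σ t(t+1)·PV / [P·(1+y)²] = 50,502.2039 / (4,519.4823 × 1.189190) = 9.39659.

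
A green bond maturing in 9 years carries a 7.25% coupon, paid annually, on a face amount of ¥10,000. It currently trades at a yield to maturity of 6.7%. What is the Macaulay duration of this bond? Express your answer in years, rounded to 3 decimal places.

Periodic yield y = 0.067. Discount each cash flow and weight by its year:
  t   CF        PV=CF/(1+0.067)^t    t·PV
  1       725.00       679.4752       679.4752
  2       725.00       636.8090     1,273.6179
  3       725.00       596.8219     1,790.4657
  4       725.00       559.3457     2,237.3829
  5       725.00       524.2228     2,621.1140
  6       725.00       491.3053     2,947.8321
  7       725.00       460.4549     3,223.1841
  8       725.00       431.5416     3,452.3327
  9    10,725.00     5,982.9797    53,846.8169
  Σ                 10,362.9560    72,072.2215
Price P = Σ PV = 10,362.9560.
Macaulay duration = Σ(t·PV) / P = 72,072.2215 / 10,362.9560 = 6.95479 years.

6.955 years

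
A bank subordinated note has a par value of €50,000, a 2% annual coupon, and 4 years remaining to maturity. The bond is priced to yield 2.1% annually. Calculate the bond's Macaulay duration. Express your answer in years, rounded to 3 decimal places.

Periodic yield y = 0.021. Discount each cash flow and weight by its year:
  t   CF        PV=CF/(1+0.021)^t    t·PV
  1     1,000.00       979.4319       979.4319
  2     1,000.00       959.2869     1,918.5738
  3     1,000.00       939.5562     2,818.6687
  4    51,000.00    46,931.7996   187,727.1985
  Σ                 49,810.0747   193,443.8729
Price P = Σ PV = 49,810.0747.
Macaulay duration = Σ(t·PV) / P = 193,443.8729 / 49,810.0747 = 3.88363 years.

3.884 years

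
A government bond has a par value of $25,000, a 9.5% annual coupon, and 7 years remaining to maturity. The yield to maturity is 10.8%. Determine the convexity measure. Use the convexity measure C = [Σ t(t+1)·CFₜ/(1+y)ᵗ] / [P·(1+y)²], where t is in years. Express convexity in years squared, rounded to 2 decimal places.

31.69

With y = 0.108:
  t   CF        PV=CF/(1+0.108)^t    t·PV        t(t+1)·PV
  1     2,375.00     2,143.5018     2,143.5018       4,287.0036
  2     2,375.00     1,934.5684     3,869.1368      11,607.4105
  3     2,375.00     1,746.0004     5,238.0011      20,952.0045
  4     2,375.00     1,575.8126     6,303.2505      31,516.2523
  5     2,375.00     1,422.2135     7,111.0677      42,666.4065
  6     2,375.00     1,283.5862     7,701.5174      53,910.6219
  7    27,375.00    13,352.9064    93,470.3449     747,762.7590
  Σ                 23,458.5894   125,836.8203     912,702.4583
P = 23,458.5894.
Convexity = Σ t(t+1)·PV / [P·(1+y)²] = 912,702.4583 / (23,458.5894 × 1.227664) = 31.69187.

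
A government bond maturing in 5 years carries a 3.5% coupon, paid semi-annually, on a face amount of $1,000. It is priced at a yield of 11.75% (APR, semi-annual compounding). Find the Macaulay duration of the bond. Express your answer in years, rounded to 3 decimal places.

Periodic yield y = 0.05875. Discount each cash flow and weight by its period:
  t   CF        PV=CF/(1+0.05875)^t    t·PV
  1        17.50        16.5289        16.5289
  2        17.50        15.6117        31.2235
  3        17.50        14.7454        44.2363
  4        17.50        13.9272        55.7089
  5        17.50        13.1544        65.7720
  6        17.50        12.4245        74.5468
  7        17.50        11.7350        82.1452
  8        17.50        11.0839        88.6708
  9        17.50        10.4688        94.2193
  10    1,017.50       574.9104     5,749.1043
  Σ                    694.5903     6,302.1559
Price P = Σ PV = 694.5903.
Macaulay duration = Σ(t·PV) / P = 6,302.1559 / 694.5903 = 9.07320 half-year periods.
In years: 9.07320 / 2 = 4.53660 years.

4.537 years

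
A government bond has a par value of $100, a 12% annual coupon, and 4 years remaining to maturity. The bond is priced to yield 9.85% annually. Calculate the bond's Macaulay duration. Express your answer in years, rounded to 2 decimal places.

3.42 years

Periodic yield y = 0.0985. Discount each cash flow and weight by its year:
  t   CF        PV=CF/(1+0.0985)^t    t·PV
  1        12.00        10.9240        10.9240
  2        12.00         9.9445        19.8889
  3        12.00         9.0528        27.1583
  4       112.00        76.9162       307.6648
  Σ                    106.8374       365.6360
Price P = Σ PV = 106.8374.
Macaulay duration = Σ(t·PV) / P = 365.6360 / 106.8374 = 3.42236 years.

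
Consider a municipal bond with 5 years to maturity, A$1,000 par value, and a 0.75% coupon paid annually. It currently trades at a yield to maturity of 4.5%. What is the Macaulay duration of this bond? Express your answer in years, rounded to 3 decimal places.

Periodic yield y = 0.045. Discount each cash flow and weight by its year:
  t   CF        PV=CF/(1+0.045)^t    t·PV
  1         7.50         7.1770         7.1770
  2         7.50         6.8680        13.7359
  3         7.50         6.5722        19.7167
  4         7.50         6.2892        25.1568
  5     1,007.50       808.4694     4,042.3471
  Σ                    835.3759     4,108.1336
Price P = Σ PV = 835.3759.
Macaulay duration = Σ(t·PV) / P = 4,108.1336 / 835.3759 = 4.91771 years.

4.918 years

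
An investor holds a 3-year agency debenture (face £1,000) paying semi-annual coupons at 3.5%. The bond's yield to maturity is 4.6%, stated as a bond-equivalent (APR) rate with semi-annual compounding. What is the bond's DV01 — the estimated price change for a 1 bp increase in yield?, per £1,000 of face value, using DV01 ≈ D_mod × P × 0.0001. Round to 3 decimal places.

Periodic yield y = 0.023.
  t   CF        PV=CF/(1+0.023)^t    t·PV
  1        17.50        17.1065        17.1065
  2        17.50        16.7219        33.4439
  3        17.50        16.3460        49.0380
  4        17.50        15.9785        63.9139
  5        17.50        15.6192        78.0962
  6     1,017.50       887.7294     5,326.3766
  Σ                    969.5016     5,567.9751
P = 969.5016; D_Mac = 5.74313 half-year periods = 2.87157 yrs; D_mod = 2.80700 yrs.
DV01 ≈ 2.80700 × 969.5016 × 0.0001 = 0.272140.

£0.272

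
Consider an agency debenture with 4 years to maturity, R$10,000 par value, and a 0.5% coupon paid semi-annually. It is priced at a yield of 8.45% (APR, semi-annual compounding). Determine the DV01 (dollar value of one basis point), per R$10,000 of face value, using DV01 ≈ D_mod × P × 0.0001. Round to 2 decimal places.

Periodic yield y = 0.04225.
  t   CF        PV=CF/(1+0.04225)^t    t·PV
  1        25.00        23.9866        23.9866
  2        25.00        23.0142        46.0284
  3        25.00        22.0813        66.2438
  4        25.00        21.1862        84.7447
  5        25.00        20.3273       101.6367
  6        25.00        19.5033       117.0199
  7        25.00        18.7127       130.9890
  8    10,025.00     7,199.6130    57,596.9038
  Σ                  7,348.4246    58,167.5529
P = 7,348.4246; D_Mac = 7.91565 half-year periods = 3.95782 yrs; D_mod = 3.79739 yrs.
DV01 ≈ 3.79739 × 7,348.4246 × 0.0001 = 2.790480.

R$2.79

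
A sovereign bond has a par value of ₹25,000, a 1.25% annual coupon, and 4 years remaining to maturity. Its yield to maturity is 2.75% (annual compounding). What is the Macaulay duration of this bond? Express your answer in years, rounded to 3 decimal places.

Periodic yield y = 0.0275. Discount each cash flow and weight by its year:
  t   CF        PV=CF/(1+0.0275)^t    t·PV
  1       312.50       304.1363       304.1363
  2       312.50       295.9964       591.9927
  3       312.50       288.0743       864.2229
  4    25,312.50    22,709.5076    90,838.0305
  Σ                 23,597.7146    92,598.3824
Price P = Σ PV = 23,597.7146.
Macaulay duration = Σ(t·PV) / P = 92,598.3824 / 23,597.7146 = 3.92404 years.

3.924 years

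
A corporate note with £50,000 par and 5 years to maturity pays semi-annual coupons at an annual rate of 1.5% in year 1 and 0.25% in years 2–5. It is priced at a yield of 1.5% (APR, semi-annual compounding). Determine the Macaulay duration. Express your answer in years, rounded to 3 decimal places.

Periodic yield y = 0.0075. Discount each cash flow and weight by its period:
  t   CF        PV=CF/(1+0.0075)^t    t·PV
  1       375.00       372.2084       372.2084
  2       375.00       369.4377       738.8753
  3        62.50        61.1146       183.3437
  4        62.50        60.6596       242.6385
  5        62.50        60.2081       301.0404
  6        62.50        59.7599       358.5593
  7        62.50        59.3150       415.2051
  8        62.50        58.8735       470.9877
  9        62.50        58.4352       525.9168
  10   50,062.50    46,458.1579   464,581.5786
  Σ                 47,618.1698   468,190.3538
Price P = Σ PV = 47,618.1698.
Macaulay duration = Σ(t·PV) / P = 468,190.3538 / 47,618.1698 = 9.83218 half-year periods.
In years: 9.83218 / 2 = 4.91609 years.

4.916 years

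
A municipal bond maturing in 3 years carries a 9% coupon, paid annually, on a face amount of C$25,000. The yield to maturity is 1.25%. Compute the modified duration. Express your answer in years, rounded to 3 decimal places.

Periodic yield y = 0.0125. First find Macaulay duration:
  t   CF        PV=CF/(1+0.0125)^t    t·PV
  1     2,250.00     2,222.2222     2,222.2222
  2     2,250.00     2,194.7874     4,389.5748
  3    27,250.00    26,253.1495    78,759.4484
  Σ                 30,670.1591    85,371.2453
P = 30,670.1591; Macaulay duration = 85,371.2453 / 30,670.1591 = 2.78353 years.
Modified duration = D_Mac / (1 + y) = 2.78353 / 1.0125 = 2.74916 years.

2.749 years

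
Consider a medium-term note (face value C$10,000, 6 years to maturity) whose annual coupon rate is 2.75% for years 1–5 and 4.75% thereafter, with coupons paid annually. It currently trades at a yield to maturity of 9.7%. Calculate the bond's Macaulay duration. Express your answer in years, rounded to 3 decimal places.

5.526 years

Periodic yield y = 0.097. Discount each cash flow and weight by its year:
  t   CF        PV=CF/(1+0.097)^t    t·PV
  1       275.00       250.6837       250.6837
  2       275.00       228.5175       457.0350
  3       275.00       208.3113       624.9339
  4       275.00       189.8918       759.5672
  5       275.00       173.1010       865.5050
  6    10,475.00     6,010.5507    36,063.3043
  Σ                  7,061.0560    39,021.0290
Price P = Σ PV = 7,061.0560.
Macaulay duration = Σ(t·PV) / P = 39,021.0290 / 7,061.0560 = 5.52623 years.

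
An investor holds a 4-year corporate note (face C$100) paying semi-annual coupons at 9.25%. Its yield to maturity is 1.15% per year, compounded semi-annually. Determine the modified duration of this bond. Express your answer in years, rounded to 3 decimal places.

Periodic yield y = 0.00575. First find Macaulay duration:
  t   CF        PV=CF/(1+0.00575)^t    t·PV
  1        4.625         4.5986         4.5986
  2        4.625         4.5723         9.1445
  3        4.625         4.5461        13.6384
  4        4.625         4.5201        18.0805
  5        4.625         4.4943        22.4715
  6        4.625         4.4686        26.8116
  7        4.625         4.4431        31.1014
  8      104.625        99.9344       799.4754
  Σ                    131.5775       925.3219
P = 131.5775; Macaulay duration = 925.3219 / 131.5775 = 7.03253 half-year periods = 3.51626 years.
Modified duration = D_Mac / (1 + y) = 3.51626 / 1.00575 = 3.49616 years.

3.496 years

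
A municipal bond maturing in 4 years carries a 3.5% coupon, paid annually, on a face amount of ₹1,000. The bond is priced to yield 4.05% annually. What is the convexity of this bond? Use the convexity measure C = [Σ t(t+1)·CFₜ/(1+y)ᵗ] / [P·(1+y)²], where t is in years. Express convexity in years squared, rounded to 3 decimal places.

With y = 0.0405:
  t   CF        PV=CF/(1+0.0405)^t    t·PV        t(t+1)·PV
  1        35.00        33.6377        33.6377          67.2753
  2        35.00        32.3284        64.6568         193.9703
  3        35.00        31.0700        93.2101         372.8405
  4     1,035.00       883.0230     3,532.0920      17,660.4598
  Σ                    980.0591     3,723.5965      18,294.5459
P = 980.0591.
Convexity = Σ t(t+1)·PV / [P·(1+y)²] = 18,294.5459 / (980.0591 × 1.082640) = 17.24190.

17.242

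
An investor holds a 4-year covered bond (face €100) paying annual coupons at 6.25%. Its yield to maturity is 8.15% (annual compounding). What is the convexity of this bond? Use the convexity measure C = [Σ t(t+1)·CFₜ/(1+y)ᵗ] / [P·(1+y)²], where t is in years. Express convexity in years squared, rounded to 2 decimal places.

15.11

With y = 0.0815:
  t   CF        PV=CF/(1+0.0815)^t    t·PV        t(t+1)·PV
  1         6.25         5.7790         5.7790          11.5580
  2         6.25         5.3435        10.6870          32.0611
  3         6.25         4.9408        14.8225          59.2900
  4       106.25        77.6646       310.6582       1,553.2910
  Σ                     93.7279       341.9468       1,656.2002
P = 93.7279.
Convexity = Σ t(t+1)·PV / [P·(1+y)²] = 1,656.2002 / (93.7279 × 1.169642) = 15.10744.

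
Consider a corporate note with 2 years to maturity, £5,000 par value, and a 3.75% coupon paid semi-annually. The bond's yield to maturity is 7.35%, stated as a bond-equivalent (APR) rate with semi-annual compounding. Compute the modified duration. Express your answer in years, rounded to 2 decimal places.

Periodic yield y = 0.03675. First find Macaulay duration:
  t   CF        PV=CF/(1+0.03675)^t    t·PV
  1        93.75        90.4268        90.4268
  2        93.75        87.2214       174.4429
  3        93.75        84.1297       252.3890
  4     5,093.75     4,409.0137    17,636.0549
  Σ                  4,670.7916    18,153.3135
P = 4,670.7916; Macaulay duration = 18,153.3135 / 4,670.7916 = 3.88656 half-year periods = 1.94328 years.
Modified duration = D_Mac / (1 + y) = 1.94328 / 1.03675 = 1.87440 years.

1.87 years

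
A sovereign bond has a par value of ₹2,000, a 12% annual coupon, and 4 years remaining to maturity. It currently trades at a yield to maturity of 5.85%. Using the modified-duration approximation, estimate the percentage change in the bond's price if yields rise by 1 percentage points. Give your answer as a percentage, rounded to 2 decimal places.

-3.27%

Periodic yield y = 0.0585. Modified duration first:
  t   CF        PV=CF/(1+0.0585)^t    t·PV
  1       240.00       226.7359       226.7359
  2       240.00       214.2050       428.4099
  3       240.00       202.3665       607.0995
  4     2,240.00     1,784.3686     7,137.4743
  Σ                  2,427.6760     8,399.7198
P = 2,427.6760; D_Mac = 3.45998 yrs; D_mod = 3.45998/(1+0.0585) = 3.26876 yrs.
ΔP/P ≈ -D_mod · Δy = -3.26876 × (+0.01) = -0.032688 = -3.2688%.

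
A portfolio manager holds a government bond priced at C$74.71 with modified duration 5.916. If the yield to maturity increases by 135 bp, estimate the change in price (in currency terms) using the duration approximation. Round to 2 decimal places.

-C$5.97

Duration approximation: ΔP/P ≈ -D_mod · Δy = -5.916 × (+0.0135) = -0.079866.
ΔP ≈ 74.71 × (-0.079866) = -5.96678886.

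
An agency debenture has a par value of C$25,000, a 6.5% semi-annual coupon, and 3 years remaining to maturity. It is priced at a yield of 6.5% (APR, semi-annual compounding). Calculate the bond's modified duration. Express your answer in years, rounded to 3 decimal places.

Periodic yield y = 0.0325. First find Macaulay duration:
  t   CF        PV=CF/(1+0.0325)^t    t·PV
  1       812.50       786.9249       786.9249
  2       812.50       762.1549     1,524.3098
  3       812.50       738.1646     2,214.4937
  4       812.50       714.9294     2,859.7174
  5       812.50       692.4255     3,462.1276
  6    25,812.50    21,305.4007   127,832.4043
  Σ                 25,000.0000   138,679.9778
P = 25,000.0000; Macaulay duration = 138,679.9778 / 25,000.0000 = 5.54720 half-year periods = 2.77360 years.
Modified duration = D_Mac / (1 + y) = 2.77360 / 1.0325 = 2.68629 years.

2.686 years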